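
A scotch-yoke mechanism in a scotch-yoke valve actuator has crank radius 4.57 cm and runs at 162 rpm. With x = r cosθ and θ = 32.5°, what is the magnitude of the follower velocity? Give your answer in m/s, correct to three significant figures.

0.417

ω = 16.96 rad/s (from 162 rpm).
x = r cosθ ⇒ ẋ = −rω sinθ.
|v| = rω|sinθ| = 0.0457·16.96·|sin 32.5°| = 0.41656 m/s.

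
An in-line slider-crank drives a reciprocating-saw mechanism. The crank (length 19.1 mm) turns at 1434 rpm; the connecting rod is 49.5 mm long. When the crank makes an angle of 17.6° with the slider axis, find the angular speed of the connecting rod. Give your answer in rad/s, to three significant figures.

ω = 150.2 rad/s (converted from 1434 rpm).
The rod makes angle φ with the slider axis where L sinφ = r sinθ; differentiating, L cosφ·φ̇ = r ω cosθ.
L cosφ = √(L² − r² sin²θ) = 0.049162 m.
|ω_rod| = r ω |cosθ| / √(L² − r² sin²θ) = 0.0191·150.2·0.95319/0.049162 = 55.611 rad/s.

55.6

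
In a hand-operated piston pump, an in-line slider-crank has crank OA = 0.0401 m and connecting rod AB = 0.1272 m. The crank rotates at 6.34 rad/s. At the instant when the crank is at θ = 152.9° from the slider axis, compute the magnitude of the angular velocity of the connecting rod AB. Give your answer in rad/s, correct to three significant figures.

1.80

ω = 6.34 rad/s
The rod makes angle φ with the slider axis where L sinφ = r sinθ; differentiating, L cosφ·φ̇ = r ω cosθ.
L cosφ = √(L² − r² sin²θ) = 0.12588 m.
|ω_rod| = r ω |cosθ| / √(L² − r² sin²θ) = 0.0401·6.34·0.89021/0.12588 = 1.7979 rad/s.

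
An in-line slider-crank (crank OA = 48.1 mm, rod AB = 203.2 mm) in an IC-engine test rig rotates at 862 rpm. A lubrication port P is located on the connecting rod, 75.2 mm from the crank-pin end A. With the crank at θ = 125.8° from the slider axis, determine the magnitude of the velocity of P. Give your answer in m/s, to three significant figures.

ω = 90.27 rad/s.  Crank-pin speed |V_A| = rω = 4.3419 m/s, perpendicular to OA.
Rod angle: sinφ = −(r/L) sinθ ⇒ φ = -11.069°; ω_rod = −rω cosθ/√(L²−r²sin²θ) = +12.736 rad/s.
V_P = V_A + ω_rod × AP, with AP = 0.0752 m along the rod.
Components: V_Px = −rω sinθ − a·ω_rod·sinφ = -3.3377 m/s;  V_Py = rω cosθ + a·ω_rod·cosφ = -1.5999 m/s.
|V_P| = √(V_Px² + V_Py²) = 3.7013 m/s.

3.70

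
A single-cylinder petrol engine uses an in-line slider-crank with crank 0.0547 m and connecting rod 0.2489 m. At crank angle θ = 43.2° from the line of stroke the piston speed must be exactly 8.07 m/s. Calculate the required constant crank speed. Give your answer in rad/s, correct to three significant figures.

185

For an in-line slider-crank, |v_piston| = rω|sinθ|·[1 + r cosθ/√(L² − r² sin²θ)].
With r = 0.0547 m, L = 0.2489 m, θ = 43.2°: the bracketed kinematic factor |dx/dθ| = 0.043513 m.
ω = v/|dx/dθ| = 8.07/0.043513 = 185.46 rad/s.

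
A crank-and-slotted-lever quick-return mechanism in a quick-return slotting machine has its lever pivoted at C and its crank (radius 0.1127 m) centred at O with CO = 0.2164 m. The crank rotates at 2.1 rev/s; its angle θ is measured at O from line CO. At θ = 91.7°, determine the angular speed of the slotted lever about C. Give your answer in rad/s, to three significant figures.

ω = 13.19 rad/s (from 2.1 rev/s).
Crank pin A relative to C: A = (d + r cosθ, r sinθ); lever angle φ = atan2(r sinθ, d + r cosθ).
Differentiating tanφ: φ̇ = rω(d cosθ + r)/(d² + r² + 2dr cosθ).
d² + r² + 2dr cosθ = |CA|² = 0.0580832 m²;  d cosθ + r = +0.10628 m.
|ω_lever| = |0.1127·13.19·+0.10628| / 0.0580832 = 2.721 rad/s.

2.72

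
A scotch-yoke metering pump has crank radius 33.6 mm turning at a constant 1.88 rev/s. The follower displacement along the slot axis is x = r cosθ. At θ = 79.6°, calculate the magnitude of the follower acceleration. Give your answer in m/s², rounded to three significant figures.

ω = 11.81 rad/s (from 1.88 rev/s).
x = r cosθ ⇒ ẍ = −rω² cosθ (ω constant).
|a| = rω²|cosθ| = 0.0336·(11.81)²·|cos 79.6°| = 0.84633 m/s².

0.846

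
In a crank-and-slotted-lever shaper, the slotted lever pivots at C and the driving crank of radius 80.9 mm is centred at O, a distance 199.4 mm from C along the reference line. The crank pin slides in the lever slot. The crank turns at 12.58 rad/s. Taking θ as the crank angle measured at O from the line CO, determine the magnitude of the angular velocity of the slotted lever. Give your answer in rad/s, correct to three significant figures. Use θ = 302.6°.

ω = 12.58 rad/s
Crank pin A relative to C: A = (d + r cosθ, r sinθ); lever angle φ = atan2(r sinθ, d + r cosθ).
Differentiating tanφ: φ̇ = rω(d cosθ + r)/(d² + r² + 2dr cosθ).
d² + r² + 2dr cosθ = |CA|² = 0.0636875 m²;  d cosθ + r = +0.18833 m.
|ω_lever| = |0.0809·12.58·+0.18833| / 0.0636875 = 3.0095 rad/s.

3.01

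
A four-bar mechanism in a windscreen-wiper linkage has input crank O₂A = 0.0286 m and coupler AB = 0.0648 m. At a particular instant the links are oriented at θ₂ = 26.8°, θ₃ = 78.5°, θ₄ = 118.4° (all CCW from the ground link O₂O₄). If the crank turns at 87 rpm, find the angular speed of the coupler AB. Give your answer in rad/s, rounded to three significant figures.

ω₂ = 9.111 rad/s (from 87 rpm).
Differentiating the loop-closure r₂e^{iθ₂}+r₃e^{iθ₃}=r₁+r₄e^{iθ₄} gives r₂ω₂e^{iθ₂}+r₃ω₃e^{iθ₃}=r₄ω₄e^{iθ₄}.
Eliminating the other unknown: ω₃ = r₂ω₂ sin(θ₄−θ₂) / [r₃ sin(θ₃−θ₄)].
Numerator sine = +0.99961; denominator sine = -0.64145.
Result = 0.0286·9.111·(+0.99961) / (0.0648·(-0.64145)) = -6.2662 rad/s; magnitude 6.2662 rad/s.

6.27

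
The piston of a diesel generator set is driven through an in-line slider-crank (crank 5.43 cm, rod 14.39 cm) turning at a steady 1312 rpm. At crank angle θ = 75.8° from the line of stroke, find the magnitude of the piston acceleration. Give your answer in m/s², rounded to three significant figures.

110

ω = 2π·1312/60 = 137.4 rad/s
x(θ) = r cosθ + √(L² − r² sin²θ); with ω constant, a = ω²·d²x/dθ².
d²x/dθ² = −r cosθ − r²(cos2θ)/√u − r⁴ sin²2θ/(4u^{3/2}),  u = L² − r² sin²θ = 0.0179361 m².
Substituting r = 0.0543 m, L = 0.1439 m, θ = 75.8°: d²x/dθ² = +0.0058413 m.
a = ω²·d²x/dθ² = (137.4)²·(+0.0058413) = +110.26 m/s²;  |a| = 110.26 m/s².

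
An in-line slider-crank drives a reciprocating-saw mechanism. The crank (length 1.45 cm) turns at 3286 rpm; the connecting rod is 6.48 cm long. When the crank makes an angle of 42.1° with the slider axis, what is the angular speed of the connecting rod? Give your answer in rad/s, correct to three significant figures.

57.8

ω = 344.1 rad/s (converted from 3286 rpm).
The rod makes angle φ with the slider axis where L sinφ = r sinθ; differentiating, L cosφ·φ̇ = r ω cosθ.
L cosφ = √(L² − r² sin²θ) = 0.064067 m.
|ω_rod| = r ω |cosθ| / √(L² − r² sin²θ) = 0.0145·344.1·0.74198/0.064067 = 57.786 rad/s.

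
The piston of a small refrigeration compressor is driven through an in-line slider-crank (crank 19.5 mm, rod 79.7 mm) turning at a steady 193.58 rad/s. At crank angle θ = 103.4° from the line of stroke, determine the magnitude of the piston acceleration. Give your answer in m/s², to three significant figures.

ω = 193.6 rad/s
x(θ) = r cosθ + √(L² − r² sin²θ); with ω constant, a = ω²·d²x/dθ².
d²x/dθ² = −r cosθ − r²(cos2θ)/√u − r⁴ sin²2θ/(4u^{3/2}),  u = L² − r² sin²θ = 0.00599226 m².
Substituting r = 0.0195 m, L = 0.0797 m, θ = 103.4°: d²x/dθ² = +0.0088878 m.
a = ω²·d²x/dθ² = (193.6)²·(+0.0088878) = +333.05 m/s²;  |a| = 333.05 m/s².

333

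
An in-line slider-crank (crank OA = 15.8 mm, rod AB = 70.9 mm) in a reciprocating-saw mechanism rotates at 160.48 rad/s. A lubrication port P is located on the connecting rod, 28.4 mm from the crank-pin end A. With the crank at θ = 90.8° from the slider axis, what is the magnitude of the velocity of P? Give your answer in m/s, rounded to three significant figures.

2.53

ω = 160.5 rad/s.  Crank-pin speed |V_A| = rω = 2.5356 m/s, perpendicular to OA.
Rod angle: sinφ = −(r/L) sinθ ⇒ φ = -12.875°; ω_rod = −rω cosθ/√(L²−r²sin²θ) = +0.5122 rad/s.
V_P = V_A + ω_rod × AP, with AP = 0.0284 m along the rod.
Components: V_Px = −rω sinθ − a·ω_rod·sinφ = -2.5321 m/s;  V_Py = rω cosθ + a·ω_rod·cosφ = -0.021221 m/s.
|V_P| = √(V_Px² + V_Py²) = 2.5322 m/s.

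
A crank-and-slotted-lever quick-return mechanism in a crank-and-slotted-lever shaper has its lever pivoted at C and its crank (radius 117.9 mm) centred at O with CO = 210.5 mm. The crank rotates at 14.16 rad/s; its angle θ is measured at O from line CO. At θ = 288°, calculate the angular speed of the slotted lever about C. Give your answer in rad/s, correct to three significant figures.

4.15

ω = 14.16 rad/s
Crank pin A relative to C: A = (d + r cosθ, r sinθ); lever angle φ = atan2(r sinθ, d + r cosθ).
Differentiating tanφ: φ̇ = rω(d cosθ + r)/(d² + r² + 2dr cosθ).
d² + r² + 2dr cosθ = |CA|² = 0.073549 m²;  d cosθ + r = +0.18295 m.
|ω_lever| = |0.1179·14.16·+0.18295| / 0.073549 = 4.1527 rad/s.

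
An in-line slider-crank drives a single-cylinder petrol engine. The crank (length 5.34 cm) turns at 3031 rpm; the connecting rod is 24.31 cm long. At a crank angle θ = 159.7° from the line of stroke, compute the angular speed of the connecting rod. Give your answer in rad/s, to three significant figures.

ω = 317.4 rad/s (converted from 3031 rpm).
The rod makes angle φ with the slider axis where L sinφ = r sinθ; differentiating, L cosφ·φ̇ = r ω cosθ.
L cosφ = √(L² − r² sin²θ) = 0.24239 m.
|ω_rod| = r ω |cosθ| / √(L² − r² sin²θ) = 0.0534·317.4·0.93789/0.24239 = 65.582 rad/s.

65.6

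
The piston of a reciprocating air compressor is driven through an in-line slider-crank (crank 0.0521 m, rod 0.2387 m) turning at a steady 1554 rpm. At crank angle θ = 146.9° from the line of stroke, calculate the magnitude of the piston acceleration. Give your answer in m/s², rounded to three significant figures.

1030

ω = 2π·1554/60 = 162.7 rad/s
x(θ) = r cosθ + √(L² − r² sin²θ); with ω constant, a = ω²·d²x/dθ².
d²x/dθ² = −r cosθ − r²(cos2θ)/√u − r⁴ sin²2θ/(4u^{3/2}),  u = L² − r² sin²θ = 0.0561682 m².
Substituting r = 0.0521 m, L = 0.2387 m, θ = 146.9°: d²x/dθ² = +0.038907 m.
a = ω²·d²x/dθ² = (162.7)²·(+0.038907) = +1030.4 m/s²;  |a| = 1030.4 m/s².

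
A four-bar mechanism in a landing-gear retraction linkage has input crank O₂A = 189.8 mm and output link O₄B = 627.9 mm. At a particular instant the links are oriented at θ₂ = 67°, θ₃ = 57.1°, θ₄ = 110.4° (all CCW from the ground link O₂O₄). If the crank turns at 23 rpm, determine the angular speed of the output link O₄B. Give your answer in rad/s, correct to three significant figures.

ω₂ = 2.409 rad/s (from 23 rpm).
Differentiating the loop-closure r₂e^{iθ₂}+r₃e^{iθ₃}=r₁+r₄e^{iθ₄} gives r₂ω₂e^{iθ₂}+r₃ω₃e^{iθ₃}=r₄ω₄e^{iθ₄}.
Eliminating the other unknown: ω₄ = r₂ω₂ sin(θ₂−θ₃) / [r₄ sin(θ₄−θ₃)].
Numerator sine = +0.17193; denominator sine = +0.80178.
Result = 0.1898·2.409·(+0.17193) / (0.6279·(+0.80178)) = +0.15612 rad/s; magnitude 0.15612 rad/s.

0.156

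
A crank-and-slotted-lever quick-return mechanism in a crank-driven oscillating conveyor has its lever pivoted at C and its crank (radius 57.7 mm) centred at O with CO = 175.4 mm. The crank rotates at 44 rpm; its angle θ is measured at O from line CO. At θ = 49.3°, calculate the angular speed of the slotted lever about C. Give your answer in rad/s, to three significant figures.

0.967

ω = 4.608 rad/s (from 44 rpm).
Crank pin A relative to C: A = (d + r cosθ, r sinθ); lever angle φ = atan2(r sinθ, d + r cosθ).
Differentiating tanφ: φ̇ = rω(d cosθ + r)/(d² + r² + 2dr cosθ).
d² + r² + 2dr cosθ = |CA|² = 0.0472937 m²;  d cosθ + r = +0.17208 m.
|ω_lever| = |0.0577·4.608·+0.17208| / 0.0472937 = 0.96734 rad/s.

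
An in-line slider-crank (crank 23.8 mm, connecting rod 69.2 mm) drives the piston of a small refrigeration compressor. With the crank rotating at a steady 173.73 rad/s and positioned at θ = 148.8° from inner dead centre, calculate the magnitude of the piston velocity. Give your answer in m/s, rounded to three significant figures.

1.50

ω = 173.7 rad/s
For an in-line slider-crank, x = r cosθ + √(L² − r² sin²θ), so v = −rω sinθ·[1 + r cosθ/√(L² − r² sin²θ)].
With r = 0.0238 m, L = 0.0692 m, θ = 148.8°: √(L² − r² sin²θ) = 0.068093 m.
v = −0.0238·173.7·0.51803·[1 + 0.0238·-0.85536/0.068093] = -1.5016 m/s.
|v| = 1.5016 m/s.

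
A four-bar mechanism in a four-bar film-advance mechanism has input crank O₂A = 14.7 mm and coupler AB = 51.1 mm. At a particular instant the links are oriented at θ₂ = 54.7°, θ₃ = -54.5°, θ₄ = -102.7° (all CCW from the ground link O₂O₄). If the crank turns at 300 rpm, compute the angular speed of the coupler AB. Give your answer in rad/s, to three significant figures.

4.66

ω₂ = 31.42 rad/s (from 300 rpm).
Differentiating the loop-closure r₂e^{iθ₂}+r₃e^{iθ₃}=r₁+r₄e^{iθ₄} gives r₂ω₂e^{iθ₂}+r₃ω₃e^{iθ₃}=r₄ω₄e^{iθ₄}.
Eliminating the other unknown: ω₃ = r₂ω₂ sin(θ₄−θ₂) / [r₃ sin(θ₃−θ₄)].
Numerator sine = -0.38430; denominator sine = +0.74548.
Result = 0.0147·31.42·(-0.38430) / (0.0511·(+0.74548)) = -4.6588 rad/s; magnitude 4.6588 rad/s.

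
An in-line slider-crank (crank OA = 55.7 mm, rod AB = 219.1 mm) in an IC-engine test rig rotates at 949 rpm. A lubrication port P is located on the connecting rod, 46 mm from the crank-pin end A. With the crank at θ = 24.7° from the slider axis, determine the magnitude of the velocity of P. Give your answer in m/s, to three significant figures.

4.66

ω = 99.38 rad/s.  Crank-pin speed |V_A| = rω = 5.5354 m/s, perpendicular to OA.
Rod angle: sinφ = −(r/L) sinθ ⇒ φ = -6.098°; ω_rod = −rω cosθ/√(L²−r²sin²θ) = -23.083 rad/s.
V_P = V_A + ω_rod × AP, with AP = 0.046 m along the rod.
Components: V_Px = −rω sinθ − a·ω_rod·sinφ = -2.4259 m/s;  V_Py = rω cosθ + a·ω_rod·cosφ = +3.9731 m/s.
|V_P| = √(V_Px² + V_Py²) = 4.6552 m/s.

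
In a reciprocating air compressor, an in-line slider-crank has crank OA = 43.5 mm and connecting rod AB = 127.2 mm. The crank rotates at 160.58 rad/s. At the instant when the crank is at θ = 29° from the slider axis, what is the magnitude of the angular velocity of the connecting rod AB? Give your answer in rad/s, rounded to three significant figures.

ω = 160.6 rad/s
The rod makes angle φ with the slider axis where L sinφ = r sinθ; differentiating, L cosφ·φ̇ = r ω cosθ.
L cosφ = √(L² − r² sin²θ) = 0.12544 m.
|ω_rod| = r ω |cosθ| / √(L² − r² sin²θ) = 0.0435·160.6·0.87462/0.12544 = 48.704 rad/s.

48.7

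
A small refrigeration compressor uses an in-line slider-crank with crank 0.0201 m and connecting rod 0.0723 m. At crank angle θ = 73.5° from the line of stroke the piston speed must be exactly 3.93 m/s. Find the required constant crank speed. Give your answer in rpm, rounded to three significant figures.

For an in-line slider-crank, |v_piston| = rω|sinθ|·[1 + r cosθ/√(L² − r² sin²θ)].
With r = 0.0201 m, L = 0.0723 m, θ = 73.5°: the bracketed kinematic factor |dx/dθ| = 0.020851 m.
ω = v/|dx/dθ| = 3.93/0.020851 = 188.48 rad/s.
N = 60ω/(2π) = 1799.8 rpm.

1800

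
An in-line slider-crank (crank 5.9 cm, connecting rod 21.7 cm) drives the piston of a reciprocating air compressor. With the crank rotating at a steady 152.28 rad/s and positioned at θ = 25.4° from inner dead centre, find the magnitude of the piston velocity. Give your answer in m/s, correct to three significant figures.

4.81

ω = 152.3 rad/s
For an in-line slider-crank, x = r cosθ + √(L² − r² sin²θ), so v = −rω sinθ·[1 + r cosθ/√(L² − r² sin²θ)].
With r = 0.059 m, L = 0.217 m, θ = 25.4°: √(L² − r² sin²θ) = 0.21552 m.
v = −0.059·152.3·0.42894·[1 + 0.059·0.90334/0.21552] = -4.8068 m/s.
|v| = 4.8068 m/s.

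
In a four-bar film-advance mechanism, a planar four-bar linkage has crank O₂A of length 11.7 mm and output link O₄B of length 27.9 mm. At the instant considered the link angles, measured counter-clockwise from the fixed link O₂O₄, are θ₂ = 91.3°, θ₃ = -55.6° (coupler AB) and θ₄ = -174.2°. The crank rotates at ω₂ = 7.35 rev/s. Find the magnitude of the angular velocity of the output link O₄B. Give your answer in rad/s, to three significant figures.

ω₂ = 46.18 rad/s (from 7.35 rev/s).
Differentiating the loop-closure r₂e^{iθ₂}+r₃e^{iθ₃}=r₁+r₄e^{iθ₄} gives r₂ω₂e^{iθ₂}+r₃ω₃e^{iθ₃}=r₄ω₄e^{iθ₄}.
Eliminating the other unknown: ω₄ = r₂ω₂ sin(θ₂−θ₃) / [r₄ sin(θ₄−θ₃)].
Numerator sine = +0.54610; denominator sine = -0.87798.
Result = 0.0117·46.18·(+0.54610) / (0.0279·(-0.87798)) = -12.046 rad/s; magnitude 12.046 rad/s.

12.0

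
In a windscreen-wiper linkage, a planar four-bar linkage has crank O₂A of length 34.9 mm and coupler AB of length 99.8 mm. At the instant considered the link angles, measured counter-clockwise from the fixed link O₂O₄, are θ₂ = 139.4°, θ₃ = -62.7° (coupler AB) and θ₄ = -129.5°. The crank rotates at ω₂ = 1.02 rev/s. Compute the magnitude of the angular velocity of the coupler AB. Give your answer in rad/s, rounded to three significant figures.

2.44

ω₂ = 6.409 rad/s (from 1.02 rev/s).
Differentiating the loop-closure r₂e^{iθ₂}+r₃e^{iθ₃}=r₁+r₄e^{iθ₄} gives r₂ω₂e^{iθ₂}+r₃ω₃e^{iθ₃}=r₄ω₄e^{iθ₄}.
Eliminating the other unknown: ω₃ = r₂ω₂ sin(θ₄−θ₂) / [r₃ sin(θ₃−θ₄)].
Numerator sine = +0.99982; denominator sine = +0.91914.
Result = 0.0349·6.409·(+0.99982) / (0.0998·(+0.91914)) = +2.4379 rad/s; magnitude 2.4379 rad/s.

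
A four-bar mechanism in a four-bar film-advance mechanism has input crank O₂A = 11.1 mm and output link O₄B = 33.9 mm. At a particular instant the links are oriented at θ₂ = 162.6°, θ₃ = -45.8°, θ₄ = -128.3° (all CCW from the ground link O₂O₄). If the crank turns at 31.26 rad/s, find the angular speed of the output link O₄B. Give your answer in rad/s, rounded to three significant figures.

4.91

ω₂ = 31.26 rad/s
Differentiating the loop-closure r₂e^{iθ₂}+r₃e^{iθ₃}=r₁+r₄e^{iθ₄} gives r₂ω₂e^{iθ₂}+r₃ω₃e^{iθ₃}=r₄ω₄e^{iθ₄}.
Eliminating the other unknown: ω₄ = r₂ω₂ sin(θ₂−θ₃) / [r₄ sin(θ₄−θ₃)].
Numerator sine = -0.47562; denominator sine = -0.99144.
Result = 0.0111·31.26·(-0.47562) / (0.0339·(-0.99144)) = +4.9103 rad/s; magnitude 4.9103 rad/s.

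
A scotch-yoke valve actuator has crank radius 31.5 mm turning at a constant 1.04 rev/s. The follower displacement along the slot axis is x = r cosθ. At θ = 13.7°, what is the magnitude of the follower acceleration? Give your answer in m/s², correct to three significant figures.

ω = 6.535 rad/s (from 1.04 rev/s).
x = r cosθ ⇒ ẍ = −rω² cosθ (ω constant).
|a| = rω²|cosθ| = 0.0315·(6.535)²·|cos 13.7°| = 1.3068 m/s².

1.31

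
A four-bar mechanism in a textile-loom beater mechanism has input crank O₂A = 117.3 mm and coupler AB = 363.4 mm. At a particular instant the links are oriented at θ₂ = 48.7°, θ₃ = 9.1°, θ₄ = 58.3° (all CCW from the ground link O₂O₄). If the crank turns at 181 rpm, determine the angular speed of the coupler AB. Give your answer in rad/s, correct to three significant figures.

ω₂ = 18.95 rad/s (from 181 rpm).
Differentiating the loop-closure r₂e^{iθ₂}+r₃e^{iθ₃}=r₁+r₄e^{iθ₄} gives r₂ω₂e^{iθ₂}+r₃ω₃e^{iθ₃}=r₄ω₄e^{iθ₄}.
Eliminating the other unknown: ω₃ = r₂ω₂ sin(θ₄−θ₂) / [r₃ sin(θ₃−θ₄)].
Numerator sine = +0.16677; denominator sine = -0.75700.
Result = 0.1173·18.95·(+0.16677) / (0.3634·(-0.75700)) = -1.3479 rad/s; magnitude 1.3479 rad/s.

1.35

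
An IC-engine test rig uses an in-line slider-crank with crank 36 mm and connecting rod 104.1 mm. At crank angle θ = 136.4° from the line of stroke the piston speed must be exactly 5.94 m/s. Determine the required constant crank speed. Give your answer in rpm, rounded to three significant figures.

3080

For an in-line slider-crank, |v_piston| = rω|sinθ|·[1 + r cosθ/√(L² − r² sin²θ)].
With r = 0.036 m, L = 0.1041 m, θ = 136.4°: the bracketed kinematic factor |dx/dθ| = 0.018424 m.
ω = v/|dx/dθ| = 5.94/0.018424 = 322.4 rad/s.
N = 60ω/(2π) = 3078.7 rpm.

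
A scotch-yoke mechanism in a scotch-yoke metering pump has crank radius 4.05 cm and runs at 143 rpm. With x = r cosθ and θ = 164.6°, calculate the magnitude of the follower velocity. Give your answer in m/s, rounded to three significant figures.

0.161

ω = 14.97 rad/s (from 143 rpm).
x = r cosθ ⇒ ẋ = −rω sinθ.
|v| = rω|sinθ| = 0.0405·14.97·|sin 164.6°| = 0.16106 m/s.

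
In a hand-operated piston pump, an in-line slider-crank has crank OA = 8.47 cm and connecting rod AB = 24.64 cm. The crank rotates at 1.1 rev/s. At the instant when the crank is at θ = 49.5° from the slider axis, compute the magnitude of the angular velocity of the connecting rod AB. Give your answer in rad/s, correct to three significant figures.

ω = 6.912 rad/s (converted from 1.1 rev/s).
The rod makes angle φ with the slider axis where L sinφ = r sinθ; differentiating, L cosφ·φ̇ = r ω cosθ.
L cosφ = √(L² − r² sin²θ) = 0.23783 m.
|ω_rod| = r ω |cosθ| / √(L² − r² sin²θ) = 0.0847·6.912·0.64945/0.23783 = 1.5986 rad/s.

1.60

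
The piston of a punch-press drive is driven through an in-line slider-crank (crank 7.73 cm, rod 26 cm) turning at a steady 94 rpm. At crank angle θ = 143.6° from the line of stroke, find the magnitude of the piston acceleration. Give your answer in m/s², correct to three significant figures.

ω = 2π·94/60 = 9.844 rad/s
x(θ) = r cosθ + √(L² − r² sin²θ); with ω constant, a = ω²·d²x/dθ².
d²x/dθ² = −r cosθ − r²(cos2θ)/√u − r⁴ sin²2θ/(4u^{3/2}),  u = L² − r² sin²θ = 0.0654958 m².
Substituting r = 0.0773 m, L = 0.26 m, θ = 143.6°: d²x/dθ² = +0.054828 m.
a = ω²·d²x/dθ² = (9.844)²·(+0.054828) = +5.3127 m/s²;  |a| = 5.3127 m/s².

5.31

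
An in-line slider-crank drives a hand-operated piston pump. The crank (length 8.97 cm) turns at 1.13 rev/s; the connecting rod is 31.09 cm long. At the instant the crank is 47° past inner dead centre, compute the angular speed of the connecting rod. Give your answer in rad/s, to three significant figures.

1.43

ω = 7.1 rad/s (converted from 1.13 rev/s).
The rod makes angle φ with the slider axis where L sinφ = r sinθ; differentiating, L cosφ·φ̇ = r ω cosθ.
L cosφ = √(L² − r² sin²θ) = 0.3039 m.
|ω_rod| = r ω |cosθ| / √(L² − r² sin²θ) = 0.0897·7.1·0.68200/0.3039 = 1.4292 rad/s.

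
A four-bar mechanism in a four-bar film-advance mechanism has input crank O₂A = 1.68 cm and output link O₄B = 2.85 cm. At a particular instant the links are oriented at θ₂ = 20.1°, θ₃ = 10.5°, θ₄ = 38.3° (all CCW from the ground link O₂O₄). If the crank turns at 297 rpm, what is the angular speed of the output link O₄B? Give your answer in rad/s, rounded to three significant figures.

ω₂ = 31.1 rad/s (from 297 rpm).
Differentiating the loop-closure r₂e^{iθ₂}+r₃e^{iθ₃}=r₁+r₄e^{iθ₄} gives r₂ω₂e^{iθ₂}+r₃ω₃e^{iθ₃}=r₄ω₄e^{iθ₄}.
Eliminating the other unknown: ω₄ = r₂ω₂ sin(θ₂−θ₃) / [r₄ sin(θ₄−θ₃)].
Numerator sine = +0.16677; denominator sine = +0.46639.
Result = 0.0168·31.1·(+0.16677) / (0.0285·(+0.46639)) = +6.5557 rad/s; magnitude 6.5557 rad/s.

6.56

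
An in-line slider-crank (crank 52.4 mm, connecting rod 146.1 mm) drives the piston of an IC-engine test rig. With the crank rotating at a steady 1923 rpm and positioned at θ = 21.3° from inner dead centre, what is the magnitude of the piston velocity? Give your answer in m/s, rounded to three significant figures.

5.12

ω = 2π·1923/60 = 201.4 rad/s
For an in-line slider-crank, x = r cosθ + √(L² − r² sin²θ), so v = −rω sinθ·[1 + r cosθ/√(L² − r² sin²θ)].
With r = 0.0524 m, L = 0.1461 m, θ = 21.3°: √(L² − r² sin²θ) = 0.14485 m.
v = −0.0524·201.4·0.36325·[1 + 0.0524·0.93169/0.14485] = -5.1249 m/s.
|v| = 5.1249 m/s.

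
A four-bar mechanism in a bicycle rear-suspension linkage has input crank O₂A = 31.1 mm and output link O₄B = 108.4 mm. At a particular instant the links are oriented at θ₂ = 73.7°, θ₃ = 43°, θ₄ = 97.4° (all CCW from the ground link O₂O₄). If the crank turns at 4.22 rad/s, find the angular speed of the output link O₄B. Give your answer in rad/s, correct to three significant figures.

ω₂ = 4.22 rad/s
Differentiating the loop-closure r₂e^{iθ₂}+r₃e^{iθ₃}=r₁+r₄e^{iθ₄} gives r₂ω₂e^{iθ₂}+r₃ω₃e^{iθ₃}=r₄ω₄e^{iθ₄}.
Eliminating the other unknown: ω₄ = r₂ω₂ sin(θ₂−θ₃) / [r₄ sin(θ₄−θ₃)].
Numerator sine = +0.51054; denominator sine = +0.81310.
Result = 0.0311·4.22·(+0.51054) / (0.1084·(+0.81310)) = +0.76021 rad/s; magnitude 0.76021 rad/s.

0.760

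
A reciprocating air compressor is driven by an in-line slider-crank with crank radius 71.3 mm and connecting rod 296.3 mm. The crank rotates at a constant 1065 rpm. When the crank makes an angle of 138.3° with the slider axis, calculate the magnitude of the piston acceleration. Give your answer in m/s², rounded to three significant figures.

ω = 2π·1065/60 = 111.5 rad/s
x(θ) = r cosθ + √(L² − r² sin²θ); with ω constant, a = ω²·d²x/dθ².
d²x/dθ² = −r cosθ − r²(cos2θ)/√u − r⁴ sin²2θ/(4u^{3/2}),  u = L² − r² sin²θ = 0.085544 m².
Substituting r = 0.0713 m, L = 0.2963 m, θ = 138.3°: d²x/dθ² = +0.050983 m.
a = ω²·d²x/dθ² = (111.5)²·(+0.050983) = +634.13 m/s²;  |a| = 634.13 m/s².

634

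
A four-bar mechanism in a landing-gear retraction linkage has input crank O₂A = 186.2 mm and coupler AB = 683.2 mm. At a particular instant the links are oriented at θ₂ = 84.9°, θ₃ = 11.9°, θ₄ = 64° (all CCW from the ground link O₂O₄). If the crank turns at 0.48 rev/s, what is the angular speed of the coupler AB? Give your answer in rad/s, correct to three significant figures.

0.372

ω₂ = 3.016 rad/s (from 0.48 rev/s).
Differentiating the loop-closure r₂e^{iθ₂}+r₃e^{iθ₃}=r₁+r₄e^{iθ₄} gives r₂ω₂e^{iθ₂}+r₃ω₃e^{iθ₃}=r₄ω₄e^{iθ₄}.
Eliminating the other unknown: ω₃ = r₂ω₂ sin(θ₄−θ₂) / [r₃ sin(θ₃−θ₄)].
Numerator sine = -0.35674; denominator sine = -0.78908.
Result = 0.1862·3.016·(-0.35674) / (0.6832·(-0.78908)) = +0.3716 rad/s; magnitude 0.3716 rad/s.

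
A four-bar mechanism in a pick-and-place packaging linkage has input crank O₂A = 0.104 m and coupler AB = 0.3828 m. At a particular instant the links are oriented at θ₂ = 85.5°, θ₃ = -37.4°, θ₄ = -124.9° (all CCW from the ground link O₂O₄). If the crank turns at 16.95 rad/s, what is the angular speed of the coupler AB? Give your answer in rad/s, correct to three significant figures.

ω₂ = 16.95 rad/s
Differentiating the loop-closure r₂e^{iθ₂}+r₃e^{iθ₃}=r₁+r₄e^{iθ₄} gives r₂ω₂e^{iθ₂}+r₃ω₃e^{iθ₃}=r₄ω₄e^{iθ₄}.
Eliminating the other unknown: ω₃ = r₂ω₂ sin(θ₄−θ₂) / [r₃ sin(θ₃−θ₄)].
Numerator sine = +0.50603; denominator sine = +0.99905.
Result = 0.104·16.95·(+0.50603) / (0.3828·(+0.99905)) = +2.3325 rad/s; magnitude 2.3325 rad/s.

2.33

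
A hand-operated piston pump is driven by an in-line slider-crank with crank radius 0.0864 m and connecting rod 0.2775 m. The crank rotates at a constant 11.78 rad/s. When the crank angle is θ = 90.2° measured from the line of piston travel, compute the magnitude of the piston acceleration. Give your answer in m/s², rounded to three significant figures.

3.97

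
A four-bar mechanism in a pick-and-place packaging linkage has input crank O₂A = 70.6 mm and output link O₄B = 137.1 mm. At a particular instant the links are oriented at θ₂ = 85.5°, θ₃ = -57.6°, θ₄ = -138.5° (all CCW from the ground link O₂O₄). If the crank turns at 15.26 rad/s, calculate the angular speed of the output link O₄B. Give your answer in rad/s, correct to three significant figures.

ω₂ = 15.26 rad/s
Differentiating the loop-closure r₂e^{iθ₂}+r₃e^{iθ₃}=r₁+r₄e^{iθ₄} gives r₂ω₂e^{iθ₂}+r₃ω₃e^{iθ₃}=r₄ω₄e^{iθ₄}.
Eliminating the other unknown: ω₄ = r₂ω₂ sin(θ₂−θ₃) / [r₄ sin(θ₄−θ₃)].
Numerator sine = +0.60042; denominator sine = -0.98741.
Result = 0.0706·15.26·(+0.60042) / (0.1371·(-0.98741)) = -4.7783 rad/s; magnitude 4.7783 rad/s.

4.78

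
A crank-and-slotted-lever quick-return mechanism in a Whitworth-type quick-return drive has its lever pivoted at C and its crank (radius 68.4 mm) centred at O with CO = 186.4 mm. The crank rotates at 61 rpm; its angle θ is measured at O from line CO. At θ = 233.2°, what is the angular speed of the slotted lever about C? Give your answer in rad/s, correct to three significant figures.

0.783

ω = 6.388 rad/s (from 61 rpm).
Crank pin A relative to C: A = (d + r cosθ, r sinθ); lever angle φ = atan2(r sinθ, d + r cosθ).
Differentiating tanφ: φ̇ = rω(d cosθ + r)/(d² + r² + 2dr cosθ).
d² + r² + 2dr cosθ = |CA|² = 0.0241487 m²;  d cosθ + r = -0.043258 m.
|ω_lever| = |0.0684·6.388·-0.043258| / 0.0241487 = 0.78269 rad/s.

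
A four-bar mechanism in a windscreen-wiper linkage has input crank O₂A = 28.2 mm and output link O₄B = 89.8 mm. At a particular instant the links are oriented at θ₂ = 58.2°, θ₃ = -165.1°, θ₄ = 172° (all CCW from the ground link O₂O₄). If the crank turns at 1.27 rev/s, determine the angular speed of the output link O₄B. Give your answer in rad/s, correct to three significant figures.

4.42

ω₂ = 7.98 rad/s (from 1.27 rev/s).
Differentiating the loop-closure r₂e^{iθ₂}+r₃e^{iθ₃}=r₁+r₄e^{iθ₄} gives r₂ω₂e^{iθ₂}+r₃ω₃e^{iθ₃}=r₄ω₄e^{iθ₄}.
Eliminating the other unknown: ω₄ = r₂ω₂ sin(θ₂−θ₃) / [r₄ sin(θ₄−θ₃)].
Numerator sine = -0.68582; denominator sine = -0.38912.
Result = 0.0282·7.98·(-0.68582) / (0.0898·(-0.38912)) = +4.4165 rad/s; magnitude 4.4165 rad/s.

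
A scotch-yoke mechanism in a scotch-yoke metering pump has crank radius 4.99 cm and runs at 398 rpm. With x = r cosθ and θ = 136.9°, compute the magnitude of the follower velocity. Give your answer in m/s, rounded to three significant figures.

1.42

ω = 41.68 rad/s (from 398 rpm).
x = r cosθ ⇒ ẋ = −rω sinθ.
|v| = rω|sinθ| = 0.0499·41.68·|sin 136.9°| = 1.421 m/s.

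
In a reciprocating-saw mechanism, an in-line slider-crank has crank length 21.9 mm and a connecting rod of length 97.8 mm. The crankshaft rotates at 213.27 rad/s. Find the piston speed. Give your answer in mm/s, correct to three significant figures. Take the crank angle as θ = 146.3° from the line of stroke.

ω = 213.3 rad/s
For an in-line slider-crank, x = r cosθ + √(L² − r² sin²θ), so v = −rω sinθ·[1 + r cosθ/√(L² − r² sin²θ)].
With r = 0.0219 m, L = 0.0978 m, θ = 146.3°: √(L² − r² sin²θ) = 0.097042 m.
v = −0.0219·213.3·0.55484·[1 + 0.0219·-0.83195/0.097042] = -2.1049 m/s.
|v| = 2.1049 m/s = 2104.9 mm/s.

2100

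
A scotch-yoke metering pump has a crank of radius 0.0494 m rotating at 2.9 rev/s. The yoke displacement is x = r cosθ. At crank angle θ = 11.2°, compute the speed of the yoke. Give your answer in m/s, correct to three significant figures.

0.175

ω = 18.22 rad/s (from 2.9 rev/s).
x = r cosθ ⇒ ẋ = −rω sinθ.
|v| = rω|sinθ| = 0.0494·18.22·|sin 11.2°| = 0.17484 m/s.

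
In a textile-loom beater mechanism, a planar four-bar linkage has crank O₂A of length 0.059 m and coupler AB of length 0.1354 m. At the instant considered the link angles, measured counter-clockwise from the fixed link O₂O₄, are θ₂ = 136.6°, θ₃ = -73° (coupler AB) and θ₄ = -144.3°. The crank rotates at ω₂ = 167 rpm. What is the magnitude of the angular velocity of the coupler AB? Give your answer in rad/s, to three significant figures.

ω₂ = 17.49 rad/s (from 167 rpm).
Differentiating the loop-closure r₂e^{iθ₂}+r₃e^{iθ₃}=r₁+r₄e^{iθ₄} gives r₂ω₂e^{iθ₂}+r₃ω₃e^{iθ₃}=r₄ω₄e^{iθ₄}.
Eliminating the other unknown: ω₃ = r₂ω₂ sin(θ₄−θ₂) / [r₃ sin(θ₃−θ₄)].
Numerator sine = +0.98196; denominator sine = +0.94721.
Result = 0.059·17.49·(+0.98196) / (0.1354·(+0.94721)) = +7.9 rad/s; magnitude 7.9 rad/s.

7.90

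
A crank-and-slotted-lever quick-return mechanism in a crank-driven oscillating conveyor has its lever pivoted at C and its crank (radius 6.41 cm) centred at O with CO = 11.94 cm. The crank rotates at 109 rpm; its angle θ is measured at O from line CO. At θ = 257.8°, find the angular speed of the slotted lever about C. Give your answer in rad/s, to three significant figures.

ω = 11.41 rad/s (from 109 rpm).
Crank pin A relative to C: A = (d + r cosθ, r sinθ); lever angle φ = atan2(r sinθ, d + r cosθ).
Differentiating tanφ: φ̇ = rω(d cosθ + r)/(d² + r² + 2dr cosθ).
d² + r² + 2dr cosθ = |CA|² = 0.0151304 m²;  d cosθ + r = +0.038868 m.
|ω_lever| = |0.0641·11.41·+0.038868| / 0.0151304 = 1.8795 rad/s.

1.88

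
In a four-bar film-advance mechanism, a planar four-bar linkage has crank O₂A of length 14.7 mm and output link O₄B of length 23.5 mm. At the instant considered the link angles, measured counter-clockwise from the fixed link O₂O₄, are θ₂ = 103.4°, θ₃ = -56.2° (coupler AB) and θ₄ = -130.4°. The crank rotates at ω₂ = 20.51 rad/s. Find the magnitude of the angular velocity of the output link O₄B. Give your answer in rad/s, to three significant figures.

ω₂ = 20.51 rad/s
Differentiating the loop-closure r₂e^{iθ₂}+r₃e^{iθ₃}=r₁+r₄e^{iθ₄} gives r₂ω₂e^{iθ₂}+r₃ω₃e^{iθ₃}=r₄ω₄e^{iθ₄}.
Eliminating the other unknown: ω₄ = r₂ω₂ sin(θ₂−θ₃) / [r₄ sin(θ₄−θ₃)].
Numerator sine = +0.34857; denominator sine = -0.96222.
Result = 0.0147·20.51·(+0.34857) / (0.0235·(-0.96222)) = -4.6477 rad/s; magnitude 4.6477 rad/s.

4.65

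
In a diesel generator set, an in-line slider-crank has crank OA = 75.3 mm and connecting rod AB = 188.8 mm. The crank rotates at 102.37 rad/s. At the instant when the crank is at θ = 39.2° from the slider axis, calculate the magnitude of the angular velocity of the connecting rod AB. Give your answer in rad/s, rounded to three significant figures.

ω = 102.4 rad/s
The rod makes angle φ with the slider axis where L sinφ = r sinθ; differentiating, L cosφ·φ̇ = r ω cosθ.
L cosφ = √(L² − r² sin²θ) = 0.1827 m.
|ω_rod| = r ω |cosθ| / √(L² − r² sin²θ) = 0.0753·102.4·0.77494/0.1827 = 32.696 rad/s.

32.7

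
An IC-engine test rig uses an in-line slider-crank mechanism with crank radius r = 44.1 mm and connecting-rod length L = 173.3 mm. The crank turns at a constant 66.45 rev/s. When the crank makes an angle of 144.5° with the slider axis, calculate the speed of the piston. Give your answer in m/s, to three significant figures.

8.45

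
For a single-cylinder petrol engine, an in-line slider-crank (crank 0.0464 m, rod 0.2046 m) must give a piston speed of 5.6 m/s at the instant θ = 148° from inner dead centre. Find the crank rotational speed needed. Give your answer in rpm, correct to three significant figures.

2700

For an in-line slider-crank, |v_piston| = rω|sinθ|·[1 + r cosθ/√(L² − r² sin²θ)].
With r = 0.0464 m, L = 0.2046 m, θ = 148°: the bracketed kinematic factor |dx/dθ| = 0.019825 m.
ω = v/|dx/dθ| = 5.6/0.019825 = 282.47 rad/s.
N = 60ω/(2π) = 2697.4 rpm.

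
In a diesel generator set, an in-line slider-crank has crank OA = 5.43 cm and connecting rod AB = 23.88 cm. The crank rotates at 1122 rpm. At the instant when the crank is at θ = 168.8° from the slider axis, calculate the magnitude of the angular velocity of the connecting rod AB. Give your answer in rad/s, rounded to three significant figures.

26.2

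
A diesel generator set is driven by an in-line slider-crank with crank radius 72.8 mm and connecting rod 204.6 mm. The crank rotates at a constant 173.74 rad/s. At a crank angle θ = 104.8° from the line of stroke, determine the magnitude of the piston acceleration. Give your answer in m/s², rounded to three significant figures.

1280

ω = 173.7 rad/s
x(θ) = r cosθ + √(L² − r² sin²θ); with ω constant, a = ω²·d²x/dθ².
d²x/dθ² = −r cosθ − r²(cos2θ)/√u − r⁴ sin²2θ/(4u^{3/2}),  u = L² − r² sin²θ = 0.0369071 m².
Substituting r = 0.0728 m, L = 0.2046 m, θ = 104.8°: d²x/dθ² = +0.042342 m.
a = ω²·d²x/dθ² = (173.7)²·(+0.042342) = +1278.1 m/s²;  |a| = 1278.1 m/s².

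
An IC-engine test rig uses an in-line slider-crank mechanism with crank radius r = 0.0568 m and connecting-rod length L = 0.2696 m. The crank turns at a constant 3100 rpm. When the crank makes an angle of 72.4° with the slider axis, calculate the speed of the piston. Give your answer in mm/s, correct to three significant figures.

ω = 2π·3100/60 = 324.6 rad/s
For an in-line slider-crank, x = r cosθ + √(L² − r² sin²θ), so v = −rω sinθ·[1 + r cosθ/√(L² − r² sin²θ)].
With r = 0.0568 m, L = 0.2696 m, θ = 72.4°: √(L² − r² sin²θ) = 0.26411 m.
v = −0.0568·324.6·0.95319·[1 + 0.0568·0.30237/0.26411] = -18.719 m/s.
|v| = 18.719 m/s = 18719 mm/s.

18700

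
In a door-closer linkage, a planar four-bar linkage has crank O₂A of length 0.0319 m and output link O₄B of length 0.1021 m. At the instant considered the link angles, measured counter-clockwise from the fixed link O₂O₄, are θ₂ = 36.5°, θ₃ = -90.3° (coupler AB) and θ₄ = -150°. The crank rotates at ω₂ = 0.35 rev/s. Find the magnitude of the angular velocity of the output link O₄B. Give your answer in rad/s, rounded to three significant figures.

0.637

ω₂ = 2.199 rad/s (from 0.35 rev/s).
Differentiating the loop-closure r₂e^{iθ₂}+r₃e^{iθ₃}=r₁+r₄e^{iθ₄} gives r₂ω₂e^{iθ₂}+r₃ω₃e^{iθ₃}=r₄ω₄e^{iθ₄}.
Eliminating the other unknown: ω₄ = r₂ω₂ sin(θ₂−θ₃) / [r₄ sin(θ₄−θ₃)].
Numerator sine = +0.80073; denominator sine = -0.86340.
Result = 0.0319·2.199·(+0.80073) / (0.1021·(-0.86340)) = -0.63722 rad/s; magnitude 0.63722 rad/s.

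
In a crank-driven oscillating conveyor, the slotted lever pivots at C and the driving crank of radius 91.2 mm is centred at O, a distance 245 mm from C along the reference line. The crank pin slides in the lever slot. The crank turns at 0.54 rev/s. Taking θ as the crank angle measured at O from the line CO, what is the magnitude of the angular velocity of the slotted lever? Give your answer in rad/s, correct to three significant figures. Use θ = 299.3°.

0.724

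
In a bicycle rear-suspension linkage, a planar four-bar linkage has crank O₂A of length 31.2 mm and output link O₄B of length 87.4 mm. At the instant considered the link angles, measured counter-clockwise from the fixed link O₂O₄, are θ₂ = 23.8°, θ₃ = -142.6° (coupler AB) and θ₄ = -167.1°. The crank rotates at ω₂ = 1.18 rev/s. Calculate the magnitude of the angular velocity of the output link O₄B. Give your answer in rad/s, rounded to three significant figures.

ω₂ = 7.414 rad/s (from 1.18 rev/s).
Differentiating the loop-closure r₂e^{iθ₂}+r₃e^{iθ₃}=r₁+r₄e^{iθ₄} gives r₂ω₂e^{iθ₂}+r₃ω₃e^{iθ₃}=r₄ω₄e^{iθ₄}.
Eliminating the other unknown: ω₄ = r₂ω₂ sin(θ₂−θ₃) / [r₄ sin(θ₄−θ₃)].
Numerator sine = +0.23514; denominator sine = -0.41469.
Result = 0.0312·7.414·(+0.23514) / (0.0874·(-0.41469)) = -1.5008 rad/s; magnitude 1.5008 rad/s.

1.50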